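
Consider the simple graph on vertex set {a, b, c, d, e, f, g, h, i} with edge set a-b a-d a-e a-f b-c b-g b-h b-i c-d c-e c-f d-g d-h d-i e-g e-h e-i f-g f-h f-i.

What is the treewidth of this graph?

4

A width-4 tree decomposition is:
Bags: B1 = {a, b, d, e, f}  B2 = {b, c, d, e, f}  B3 = {b, d, e, f, h}  B4 = {b, d, e, f, g}  B5 = {b, d, e, f, i}
Tree: B1–B2, B2–B3, B3–B4, B4–B5
Every bag has size at most 5, so the width is 5 − 1 = 4 and tw(G) ≤ 4. For the lower bound: the 5 vertex sets {a,e}, {b,c}, {d,h}, {f}, {g} are disjoint, each induces a connected subgraph, and every pair is joined by at least one edge of G. Contracting each set to a single vertex therefore yields K_{5} as a minor, and since treewidth is minor-monotone, tw(G) ≥ tw(K_{5}) = 4. Combining the bounds, tw(G) = 4.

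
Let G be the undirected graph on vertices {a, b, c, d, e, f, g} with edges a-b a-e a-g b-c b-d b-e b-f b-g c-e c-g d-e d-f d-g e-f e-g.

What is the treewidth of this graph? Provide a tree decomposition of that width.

Treewidth 3.
One such decomposition:
Bags: B1 = {b, c, e, g}  B2 = {b, d, e, g}  B3 = {a, b, e, g}  B4 = {b, d, e, f}
Tree: B1–B2, B1–B3, B2–B4

The largest bag has 4 vertices, giving width 3; this decomposition certifies tw(G) ≤ 3. Conversely, {b, d, e, g} is a clique of size 4, and the vertices of any clique must share a bag in every tree decomposition; so some bag has ≥ 4 vertices and tw(G) ≥ 3. Hence tw(G) = 3 exactly.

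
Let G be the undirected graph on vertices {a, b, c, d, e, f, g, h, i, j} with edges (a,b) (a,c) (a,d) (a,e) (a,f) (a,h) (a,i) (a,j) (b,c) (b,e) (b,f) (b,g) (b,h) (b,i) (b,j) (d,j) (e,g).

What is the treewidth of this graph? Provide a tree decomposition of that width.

Each bag holds 3 vertices, so the decomposition has width 2, which upper-bounds the treewidth. For the lower bound, the 3 vertices {a, d, j} are pairwise adjacent, and any tree decomposition puts a clique entirely inside one bag — forcing width ≥ 2. Combining the bounds, tw(G) = 2.

Treewidth 2.
One optimal decomposition is:
Bags: B1 = {b, e, g}  B2 = {a, b, e}  B3 = {a, b, j}  B4 = {a, d, j}  B5 = {a, b, h}  B6 = {a, b, i}  B7 = {a, b, c}  B8 = {a, b, f}
Tree: B1–B2, B2–B3, B3–B4, B2–B5, B3–B6, B3–B7, B5–B8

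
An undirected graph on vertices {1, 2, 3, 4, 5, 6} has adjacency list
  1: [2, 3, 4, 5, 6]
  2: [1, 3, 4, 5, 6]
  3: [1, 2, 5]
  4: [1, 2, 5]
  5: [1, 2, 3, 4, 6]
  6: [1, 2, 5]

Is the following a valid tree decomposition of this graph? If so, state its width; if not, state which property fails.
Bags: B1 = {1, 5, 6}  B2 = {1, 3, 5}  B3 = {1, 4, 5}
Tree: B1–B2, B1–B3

No — vertex 2 appears in no bag.

A tree decomposition must satisfy three properties: every vertex lies in some bag; for every edge, both endpoints lie together in some bag; and for every vertex, the bags containing it form a connected subtree. Here vertex 2 appears in no bag, so the decomposition is invalid.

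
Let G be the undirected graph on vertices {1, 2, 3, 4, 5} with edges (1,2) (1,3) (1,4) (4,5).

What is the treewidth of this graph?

1

A width-1 tree decomposition is:
Bags: B1 = {1, 4}  B2 = {4, 5}  B3 = {1, 3}  B4 = {1, 2}
Tree: B1–B2, B1–B3, B1–B4
Each bag holds 2 vertices, so the decomposition has width 1, which upper-bounds the treewidth. Since G has at least one edge (e.g. 1–4), it is not an edgeless graph, so tw(G) ≥ 1. Therefore the treewidth is 1.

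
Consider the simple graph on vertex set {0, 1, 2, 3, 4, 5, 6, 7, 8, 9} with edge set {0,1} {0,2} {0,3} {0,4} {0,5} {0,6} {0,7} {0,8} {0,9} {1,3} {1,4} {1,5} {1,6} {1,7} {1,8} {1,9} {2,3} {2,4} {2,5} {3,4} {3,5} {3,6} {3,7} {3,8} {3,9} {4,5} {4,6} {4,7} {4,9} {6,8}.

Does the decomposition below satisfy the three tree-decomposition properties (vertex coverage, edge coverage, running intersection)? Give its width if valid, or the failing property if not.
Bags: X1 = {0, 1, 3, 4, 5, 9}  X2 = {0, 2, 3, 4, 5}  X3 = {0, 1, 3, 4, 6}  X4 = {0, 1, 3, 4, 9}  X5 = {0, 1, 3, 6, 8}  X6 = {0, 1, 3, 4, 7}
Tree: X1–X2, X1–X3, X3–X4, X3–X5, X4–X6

A tree decomposition must satisfy three properties: every vertex lies in some bag; for every edge, both endpoints lie together in some bag; and for every vertex, the bags containing it form a connected subtree. Here bags containing vertex 9 are not connected in the tree, so the decomposition is invalid.

No — bags containing vertex 9 are not connected in the tree.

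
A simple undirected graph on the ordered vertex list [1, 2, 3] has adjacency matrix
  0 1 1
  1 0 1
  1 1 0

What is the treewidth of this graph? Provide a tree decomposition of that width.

Treewidth 2.
One optimal decomposition is:
Bags: B1 = {1, 2, 3}
Tree: (single bag)

With just one bag of size 3, the width is 3 − 1 = 2, so tw(G) ≤ 2. Conversely, {1, 2, 3} is a clique of size 3, and the vertices of any clique must share a bag in every tree decomposition; so some bag has ≥ 3 vertices and tw(G) ≥ 2. The upper and lower bounds meet at 2, so that is the treewidth.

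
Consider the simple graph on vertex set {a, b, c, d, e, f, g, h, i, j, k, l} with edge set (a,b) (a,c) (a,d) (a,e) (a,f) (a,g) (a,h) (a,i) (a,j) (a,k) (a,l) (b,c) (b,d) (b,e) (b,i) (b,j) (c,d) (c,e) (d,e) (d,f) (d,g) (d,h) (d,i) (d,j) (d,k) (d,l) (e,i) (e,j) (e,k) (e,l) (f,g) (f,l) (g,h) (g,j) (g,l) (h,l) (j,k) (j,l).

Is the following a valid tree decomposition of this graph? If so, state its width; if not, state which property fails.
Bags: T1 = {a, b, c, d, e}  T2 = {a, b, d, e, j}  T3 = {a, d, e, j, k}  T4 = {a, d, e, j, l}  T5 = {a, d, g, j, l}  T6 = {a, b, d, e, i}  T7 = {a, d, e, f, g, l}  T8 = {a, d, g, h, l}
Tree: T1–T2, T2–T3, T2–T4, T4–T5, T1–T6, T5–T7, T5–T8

No — bags containing vertex e are not connected in the tree.

A tree decomposition must satisfy three properties: every vertex lies in some bag; for every edge, both endpoints lie together in some bag; and for every vertex, the bags containing it form a connected subtree. Here bags containing vertex e are not connected in the tree, so the decomposition is invalid.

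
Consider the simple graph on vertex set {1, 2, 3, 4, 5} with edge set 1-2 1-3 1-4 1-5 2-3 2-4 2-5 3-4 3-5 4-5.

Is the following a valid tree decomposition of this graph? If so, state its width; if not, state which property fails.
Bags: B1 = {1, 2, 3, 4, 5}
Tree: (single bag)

Vertex coverage: the bags together contain {1, 2, 3, 4, 5}, the full vertex set. Edge coverage: each edge of G has both endpoints in at least one bag. Running intersection: for every vertex, the bags containing it form a connected subtree. All three properties hold, so this is a valid tree decomposition of width max|bag| − 1 = 4, and hence tw(G) ≤ 4.

Yes; width 4.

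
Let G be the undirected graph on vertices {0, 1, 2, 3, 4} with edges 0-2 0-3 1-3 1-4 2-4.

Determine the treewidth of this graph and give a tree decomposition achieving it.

Treewidth 2.
One optimal decomposition is:
Bags: B1 = {0, 2, 4}  B2 = {0, 1, 4}  B3 = {0, 1, 3}
Tree: B1–B2, B2–B3

Every bag has size at most 3, so the width is 3 − 1 = 2 and tw(G) ≤ 2. Since 0–2–4–1–3–0 is a cycle in G, G is not acyclic. Forests are exactly the graphs of treewidth ≤ 1, so tw(G) ≥ 2. Therefore the treewidth is 2.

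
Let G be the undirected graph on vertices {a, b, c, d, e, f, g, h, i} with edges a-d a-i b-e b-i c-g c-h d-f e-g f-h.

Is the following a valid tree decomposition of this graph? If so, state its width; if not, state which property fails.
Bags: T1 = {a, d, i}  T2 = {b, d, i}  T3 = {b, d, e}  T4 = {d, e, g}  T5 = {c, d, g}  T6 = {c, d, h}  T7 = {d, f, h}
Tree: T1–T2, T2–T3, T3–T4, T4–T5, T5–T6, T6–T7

Every vertex of G appears in some bag (union = {a, b, c, d, e, f, g, h, i}); every edge is covered by a bag; and for each vertex v the set of bags containing v is connected in the bag tree. The decomposition is therefore valid. The largest bag has 3 vertices, so the width is 2.

Yes; width 2.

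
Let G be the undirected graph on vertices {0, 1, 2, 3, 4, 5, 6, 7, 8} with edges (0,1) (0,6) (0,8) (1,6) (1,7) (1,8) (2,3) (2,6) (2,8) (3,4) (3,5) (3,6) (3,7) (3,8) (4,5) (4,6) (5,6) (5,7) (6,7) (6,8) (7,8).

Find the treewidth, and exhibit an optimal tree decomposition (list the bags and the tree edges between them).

Every bag has size at most 4, so the width is 4 − 1 = 3 and tw(G) ≤ 3. Conversely, {0, 1, 6, 8} is a clique of size 4, and the vertices of any clique must share a bag in every tree decomposition; so some bag has ≥ 4 vertices and tw(G) ≥ 3. Hence tw(G) = 3 exactly.

Treewidth 3.
One optimal decomposition is:
Bags: B1 = {2, 3, 6, 8}  B2 = {3, 6, 7, 8}  B3 = {1, 6, 7, 8}  B4 = {3, 5, 6, 7}  B5 = {0, 1, 6, 8}  B6 = {3, 4, 5, 6}
Tree: B1–B2, B2–B3, B2–B4, B3–B5, B4–B6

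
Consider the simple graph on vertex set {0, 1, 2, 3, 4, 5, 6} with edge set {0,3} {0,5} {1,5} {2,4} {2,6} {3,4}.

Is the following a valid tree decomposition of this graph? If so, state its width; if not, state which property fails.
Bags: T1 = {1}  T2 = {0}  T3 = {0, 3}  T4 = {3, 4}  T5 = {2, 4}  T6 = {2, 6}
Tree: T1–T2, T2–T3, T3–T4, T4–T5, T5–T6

A tree decomposition must satisfy three properties: every vertex lies in some bag; for every edge, both endpoints lie together in some bag; and for every vertex, the bags containing it form a connected subtree. Here vertex 5 appears in no bag, so the decomposition is invalid.

No — vertex 5 appears in no bag.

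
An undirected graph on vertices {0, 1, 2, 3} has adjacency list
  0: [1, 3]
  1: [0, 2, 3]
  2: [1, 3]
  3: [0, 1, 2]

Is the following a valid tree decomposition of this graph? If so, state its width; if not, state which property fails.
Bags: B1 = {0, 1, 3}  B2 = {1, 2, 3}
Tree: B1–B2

Vertex coverage: the bags together contain {0, 1, 2, 3}, the full vertex set. Edge coverage: each edge of G has both endpoints in at least one bag. Running intersection: for every vertex, the bags containing it form a connected subtree. All three properties hold, so this is a valid tree decomposition of width max|bag| − 1 = 2, and hence tw(G) ≤ 2.

Yes; width 2.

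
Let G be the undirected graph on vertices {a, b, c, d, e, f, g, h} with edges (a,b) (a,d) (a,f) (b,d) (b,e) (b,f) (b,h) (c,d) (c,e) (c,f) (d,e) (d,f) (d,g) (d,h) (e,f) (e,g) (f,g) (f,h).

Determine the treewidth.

A width-3 tree decomposition is:
Bags: B1 = {d, e, f, g}  B2 = {b, d, e, f}  B3 = {b, d, f, h}  B4 = {c, d, e, f}  B5 = {a, b, d, f}
Tree: B1–B2, B2–B3, B1–B4, B2–B5
Each bag holds 4 vertices, so the decomposition has width 3, which upper-bounds the treewidth. For the lower bound, the 4 vertices {d, e, f, g} are pairwise adjacent, and any tree decomposition puts a clique entirely inside one bag — forcing width ≥ 3. Hence tw(G) = 3 exactly.

3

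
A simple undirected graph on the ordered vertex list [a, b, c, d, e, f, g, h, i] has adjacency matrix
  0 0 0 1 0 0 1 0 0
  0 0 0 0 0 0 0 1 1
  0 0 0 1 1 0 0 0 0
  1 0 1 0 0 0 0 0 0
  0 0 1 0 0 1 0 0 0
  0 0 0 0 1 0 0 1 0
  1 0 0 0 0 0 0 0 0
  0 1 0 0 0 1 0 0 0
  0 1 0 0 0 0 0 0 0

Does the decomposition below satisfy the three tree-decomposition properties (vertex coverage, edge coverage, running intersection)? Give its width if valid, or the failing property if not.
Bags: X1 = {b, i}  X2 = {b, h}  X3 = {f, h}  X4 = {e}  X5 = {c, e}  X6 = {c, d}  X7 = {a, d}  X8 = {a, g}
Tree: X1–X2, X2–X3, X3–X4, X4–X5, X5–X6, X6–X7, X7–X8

No — edge (f,e) lies in no bag.

A tree decomposition must satisfy three properties: every vertex lies in some bag; for every edge, both endpoints lie together in some bag; and for every vertex, the bags containing it form a connected subtree. Here edge (f,e) lies in no bag, so the decomposition is invalid.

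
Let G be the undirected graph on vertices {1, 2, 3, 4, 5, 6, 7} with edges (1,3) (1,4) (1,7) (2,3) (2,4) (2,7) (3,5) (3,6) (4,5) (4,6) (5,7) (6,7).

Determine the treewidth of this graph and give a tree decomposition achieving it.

Treewidth 3.
One such decomposition:
Bags: B1 = {3, 4, 5, 7}  B2 = {1, 3, 4, 7}  B3 = {2, 3, 4, 7}  B4 = {3, 4, 6, 7}
Tree: B1–B2, B2–B3, B3–B4

The largest bag has 4 vertices, giving width 3; this decomposition certifies tw(G) ≤ 3. For the lower bound: the 4 vertex sets {4,5}, {1,7}, {3}, {2} are disjoint, each induces a connected subgraph, and every pair is joined by at least one edge of G. Contracting each set to a single vertex therefore yields K_{4} as a minor, and since treewidth is minor-monotone, tw(G) ≥ tw(K_{4}) = 3. The upper and lower bounds meet at 3, so that is the treewidth.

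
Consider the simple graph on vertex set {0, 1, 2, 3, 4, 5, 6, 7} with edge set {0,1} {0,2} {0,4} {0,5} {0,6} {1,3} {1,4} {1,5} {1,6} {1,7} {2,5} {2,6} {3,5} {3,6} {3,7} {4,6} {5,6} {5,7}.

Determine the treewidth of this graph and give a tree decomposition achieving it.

Every bag has size at most 4, so the width is 4 − 1 = 3 and tw(G) ≤ 3. Conversely, {0, 1, 4, 6} is a clique of size 4, and the vertices of any clique must share a bag in every tree decomposition; so some bag has ≥ 4 vertices and tw(G) ≥ 3. Combining the bounds, tw(G) = 3.

Treewidth 3.
Bags: B1 = {1, 3, 5, 6}  B2 = {0, 1, 5, 6}  B3 = {1, 3, 5, 7}  B4 = {0, 2, 5, 6}  B5 = {0, 1, 4, 6}
Tree: B1–B2, B1–B3, B2–B4, B2–B5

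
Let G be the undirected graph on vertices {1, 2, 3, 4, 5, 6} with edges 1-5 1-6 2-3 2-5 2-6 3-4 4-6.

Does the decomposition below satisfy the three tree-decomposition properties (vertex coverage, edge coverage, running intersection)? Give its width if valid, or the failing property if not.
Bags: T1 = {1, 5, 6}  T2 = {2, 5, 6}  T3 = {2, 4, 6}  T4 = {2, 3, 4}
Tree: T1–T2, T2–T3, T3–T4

Checking the three conditions: (i) the bags cover all of {1, 2, 3, 4, 5, 6}; (ii) for each edge, some bag contains both endpoints; (iii) the bags containing any fixed vertex form a subtree. All hold, so the decomposition is valid with width 3 − 1 = 2.

Yes; width 2.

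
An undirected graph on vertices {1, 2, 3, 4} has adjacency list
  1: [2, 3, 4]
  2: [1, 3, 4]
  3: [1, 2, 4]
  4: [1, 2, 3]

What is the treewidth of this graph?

3

A width-3 tree decomposition is:
Bags: B1 = {1, 2, 3, 4}
Tree: (single bag)
A single bag containing all 4 vertices is trivially a valid decomposition of width 3. Conversely, {1, 2, 3, 4} is a clique of size 4, and the vertices of any clique must share a bag in every tree decomposition; so some bag has ≥ 4 vertices and tw(G) ≥ 3. Hence tw(G) = 3 exactly.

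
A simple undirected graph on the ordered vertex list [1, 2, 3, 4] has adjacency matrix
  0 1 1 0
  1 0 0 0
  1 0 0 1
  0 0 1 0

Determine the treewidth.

A width-1 tree decomposition is:
Bags: B1 = {1, 3}  B2 = {3, 4}  B3 = {1, 2}
Tree: B1–B2, B1–B3
The largest bag has 2 vertices, giving width 1; this decomposition certifies tw(G) ≤ 1. G has an edge, so its treewidth is at least 1. Hence tw(G) = 1 exactly.

1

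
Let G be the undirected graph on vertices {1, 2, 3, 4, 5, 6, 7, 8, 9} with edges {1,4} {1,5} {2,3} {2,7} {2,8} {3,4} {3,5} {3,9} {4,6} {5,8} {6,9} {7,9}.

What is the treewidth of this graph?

A width-3 tree decomposition is:
Bags: B1 = {2, 6, 7, 9}  B2 = {2, 3, 6, 9}  B3 = {2, 3, 4, 6}  B4 = {2, 3, 4, 8}  B5 = {3, 4, 5, 8}  B6 = {1, 4, 5, 8}
Tree: B1–B2, B2–B3, B3–B4, B4–B5, B5–B6
Each bag holds 4 vertices, so the decomposition has width 3, which upper-bounds the treewidth. For the lower bound: the 4 vertex sets {6,7,9}, {2}, {3}, {1,4,5,8} are disjoint, each induces a connected subgraph, and every pair is joined by at least one edge of G. Contracting each set to a single vertex therefore yields K_{4} as a minor, and since treewidth is minor-monotone, tw(G) ≥ tw(K_{4}) = 3. Hence tw(G) = 3 exactly.

3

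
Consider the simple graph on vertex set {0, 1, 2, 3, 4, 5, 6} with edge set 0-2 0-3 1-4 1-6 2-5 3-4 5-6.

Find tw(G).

A width-2 tree decomposition is:
Bags: B1 = {1, 5, 6}  B2 = {1, 2, 5}  B3 = {0, 1, 2}  B4 = {0, 1, 3}  B5 = {1, 3, 4}
Tree: B1–B2, B2–B3, B3–B4, B4–B5
Each bag holds 3 vertices, so the decomposition has width 2, which upper-bounds the treewidth. Since 1–6–5–2–0–3–4–1 is a cycle in G, G is not acyclic. Forests are exactly the graphs of treewidth ≤ 1, so tw(G) ≥ 2. Hence tw(G) = 2 exactly.

2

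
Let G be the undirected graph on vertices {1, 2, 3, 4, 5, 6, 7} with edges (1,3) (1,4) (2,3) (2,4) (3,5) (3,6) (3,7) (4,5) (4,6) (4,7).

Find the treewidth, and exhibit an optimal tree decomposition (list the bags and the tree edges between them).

The largest bag has 3 vertices, giving width 2; this decomposition certifies tw(G) ≤ 2. Since 3–2–4–7–3 is a cycle in G, G is not acyclic. Forests are exactly the graphs of treewidth ≤ 1, so tw(G) ≥ 2. The upper and lower bounds meet at 2, so that is the treewidth.

Treewidth 2.
One optimal decomposition is:
Bags: B1 = {2, 3, 4}  B2 = {3, 4, 7}  B3 = {3, 4, 6}  B4 = {1, 3, 4}  B5 = {3, 4, 5}
Tree: B1–B2, B2–B3, B3–B4, B4–B5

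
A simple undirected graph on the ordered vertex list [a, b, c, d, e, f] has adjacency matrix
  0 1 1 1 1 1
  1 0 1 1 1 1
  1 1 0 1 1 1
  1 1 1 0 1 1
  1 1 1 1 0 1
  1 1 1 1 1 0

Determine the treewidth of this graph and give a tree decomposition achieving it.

With just one bag of size 6, the width is 6 − 1 = 5, so tw(G) ≤ 5. Conversely, {a, b, c, d, e, f} is a clique of size 6, and the vertices of any clique must share a bag in every tree decomposition; so some bag has ≥ 6 vertices and tw(G) ≥ 5. Therefore the treewidth is 5.

Treewidth 5.
One optimal decomposition is:
Bags: B1 = {a, b, c, d, e, f}
Tree: (single bag)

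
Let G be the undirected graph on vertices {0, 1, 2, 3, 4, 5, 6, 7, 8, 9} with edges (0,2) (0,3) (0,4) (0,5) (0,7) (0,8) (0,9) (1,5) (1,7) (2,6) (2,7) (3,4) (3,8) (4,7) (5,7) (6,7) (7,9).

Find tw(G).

2

A width-2 tree decomposition is:
Bags: B1 = {0, 4, 7}  B2 = {0, 2, 7}  B3 = {0, 5, 7}  B4 = {0, 7, 9}  B5 = {1, 5, 7}  B6 = {0, 3, 4}  B7 = {2, 6, 7}  B8 = {0, 3, 8}
Tree: B1–B2, B2–B3, B1–B4, B3–B5, B1–B6, B2–B7, B6–B8
Each bag holds 3 vertices, so the decomposition has width 2, which upper-bounds the treewidth. On the other hand G contains the 3-clique {0, 3, 8}. A clique must lie in a single bag of any decomposition, so no decomposition can have width below 2. Hence tw(G) = 2 exactly.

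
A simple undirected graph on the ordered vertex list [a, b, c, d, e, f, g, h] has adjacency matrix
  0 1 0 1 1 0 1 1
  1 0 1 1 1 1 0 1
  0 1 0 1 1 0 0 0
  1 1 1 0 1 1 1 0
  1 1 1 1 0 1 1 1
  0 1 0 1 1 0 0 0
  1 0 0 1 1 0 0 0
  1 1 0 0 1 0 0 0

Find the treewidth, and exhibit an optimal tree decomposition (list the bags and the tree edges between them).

The largest bag has 4 vertices, giving width 3; this decomposition certifies tw(G) ≤ 3. Conversely, {a, d, e, g} is a clique of size 4, and the vertices of any clique must share a bag in every tree decomposition; so some bag has ≥ 4 vertices and tw(G) ≥ 3. Combining the bounds, tw(G) = 3.

Treewidth 3.
One optimal decomposition is:
Bags: B1 = {a, b, d, e}  B2 = {b, d, e, f}  B3 = {a, b, e, h}  B4 = {b, c, d, e}  B5 = {a, d, e, g}
Tree: B1–B2, B1–B3, B1–B4, B1–B5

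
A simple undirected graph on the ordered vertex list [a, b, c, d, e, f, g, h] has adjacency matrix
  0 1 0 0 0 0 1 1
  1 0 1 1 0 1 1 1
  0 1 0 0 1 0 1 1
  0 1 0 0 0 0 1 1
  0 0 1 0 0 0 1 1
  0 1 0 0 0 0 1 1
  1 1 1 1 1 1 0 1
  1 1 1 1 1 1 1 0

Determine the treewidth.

3

A width-3 tree decomposition is:
Bags: B1 = {b, c, g, h}  B2 = {b, d, g, h}  B3 = {b, f, g, h}  B4 = {c, e, g, h}  B5 = {a, b, g, h}
Tree: B1–B2, B2–B3, B1–B4, B3–B5
The largest bag has 4 vertices, giving width 3; this decomposition certifies tw(G) ≤ 3. Conversely, {c, e, g, h} is a clique of size 4, and the vertices of any clique must share a bag in every tree decomposition; so some bag has ≥ 4 vertices and tw(G) ≥ 3. The upper and lower bounds meet at 3, so that is the treewidth.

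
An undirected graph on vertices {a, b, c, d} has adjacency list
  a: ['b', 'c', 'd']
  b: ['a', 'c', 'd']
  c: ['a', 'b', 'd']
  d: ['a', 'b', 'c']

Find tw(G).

3

A width-3 tree decomposition is:
Bags: B1 = {a, b, c, d}
Tree: (single bag)
With just one bag of size 4, the width is 4 − 1 = 3, so tw(G) ≤ 3. For the lower bound, the 4 vertices {a, b, c, d} are pairwise adjacent, and any tree decomposition puts a clique entirely inside one bag — forcing width ≥ 3. Hence tw(G) = 3 exactly.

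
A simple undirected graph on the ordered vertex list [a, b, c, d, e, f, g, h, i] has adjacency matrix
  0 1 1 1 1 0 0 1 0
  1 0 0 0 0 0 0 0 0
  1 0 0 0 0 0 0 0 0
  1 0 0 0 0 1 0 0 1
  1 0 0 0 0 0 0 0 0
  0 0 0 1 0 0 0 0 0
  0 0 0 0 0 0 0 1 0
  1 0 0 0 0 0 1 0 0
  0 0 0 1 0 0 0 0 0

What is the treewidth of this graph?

A width-1 tree decomposition is:
Bags: B1 = {a, h}  B2 = {a, e}  B3 = {a, d}  B4 = {a, c}  B5 = {d, f}  B6 = {a, b}  B7 = {d, i}  B8 = {g, h}
Tree: B1–B2, B1–B3, B3–B4, B3–B5, B3–B6, B5–B7, B1–B8
The largest bag has 2 vertices, giving width 1; this decomposition certifies tw(G) ≤ 1. G has an edge, so its treewidth is at least 1. Combining the bounds, tw(G) = 1.

1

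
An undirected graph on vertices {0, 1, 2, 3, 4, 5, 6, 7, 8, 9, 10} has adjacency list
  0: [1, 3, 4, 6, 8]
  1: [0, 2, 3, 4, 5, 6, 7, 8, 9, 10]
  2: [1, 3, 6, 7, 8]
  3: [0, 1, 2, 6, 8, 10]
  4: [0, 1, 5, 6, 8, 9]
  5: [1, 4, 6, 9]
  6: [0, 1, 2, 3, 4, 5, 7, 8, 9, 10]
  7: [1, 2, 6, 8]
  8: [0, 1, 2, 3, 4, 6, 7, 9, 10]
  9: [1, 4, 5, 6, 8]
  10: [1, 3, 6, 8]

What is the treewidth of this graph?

A width-4 tree decomposition is:
Bags: B1 = {0, 1, 3, 6, 8}  B2 = {0, 1, 4, 6, 8}  B3 = {1, 3, 6, 8, 10}  B4 = {1, 4, 6, 8, 9}  B5 = {1, 2, 3, 6, 8}  B6 = {1, 4, 5, 6, 9}  B7 = {1, 2, 6, 7, 8}
Tree: B1–B2, B1–B3, B2–B4, B1–B5, B4–B6, B5–B7
Every bag has size at most 5, so the width is 5 − 1 = 4 and tw(G) ≤ 4. On the other hand G contains the 5-clique {1, 4, 6, 8, 9}. A clique must lie in a single bag of any decomposition, so no decomposition can have width below 4. The upper and lower bounds meet at 4, so that is the treewidth.

4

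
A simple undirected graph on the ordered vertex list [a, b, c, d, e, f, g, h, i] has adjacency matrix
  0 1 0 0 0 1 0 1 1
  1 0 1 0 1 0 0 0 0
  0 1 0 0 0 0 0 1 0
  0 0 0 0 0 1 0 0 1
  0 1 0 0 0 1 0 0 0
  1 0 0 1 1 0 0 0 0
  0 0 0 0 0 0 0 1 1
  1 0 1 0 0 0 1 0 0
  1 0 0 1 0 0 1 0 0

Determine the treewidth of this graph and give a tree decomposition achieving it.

Treewidth 3.
One such decomposition:
Bags: B1 = {b, c, g, h}  B2 = {a, b, g, h}  B3 = {a, b, g, i}  B4 = {a, b, e, i}  B5 = {a, e, f, i}  B6 = {d, e, f, i}
Tree: B1–B2, B2–B3, B3–B4, B4–B5, B5–B6

The largest bag has 4 vertices, giving width 3; this decomposition certifies tw(G) ≤ 3. For the lower bound: the 4 vertex sets {c,g,h}, {b}, {a}, {d,e,f,i} are disjoint, each induces a connected subgraph, and every pair is joined by at least one edge of G. Contracting each set to a single vertex therefore yields K_{4} as a minor, and since treewidth is minor-monotone, tw(G) ≥ tw(K_{4}) = 3. The upper and lower bounds meet at 3, so that is the treewidth.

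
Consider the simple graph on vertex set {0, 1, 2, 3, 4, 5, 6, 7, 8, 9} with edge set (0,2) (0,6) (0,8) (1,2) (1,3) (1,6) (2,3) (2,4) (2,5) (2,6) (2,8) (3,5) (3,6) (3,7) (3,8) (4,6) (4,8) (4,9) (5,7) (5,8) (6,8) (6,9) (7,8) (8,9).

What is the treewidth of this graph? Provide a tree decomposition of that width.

Each bag holds 4 vertices, so the decomposition has width 3, which upper-bounds the treewidth. Conversely, {4, 6, 8, 9} is a clique of size 4, and the vertices of any clique must share a bag in every tree decomposition; so some bag has ≥ 4 vertices and tw(G) ≥ 3. Hence tw(G) = 3 exactly.

Treewidth 3.
One such decomposition:
Bags: B1 = {2, 3, 6, 8}  B2 = {2, 4, 6, 8}  B3 = {2, 3, 5, 8}  B4 = {4, 6, 8, 9}  B5 = {0, 2, 6, 8}  B6 = {3, 5, 7, 8}  B7 = {1, 2, 3, 6}
Tree: B1–B2, B1–B3, B2–B4, B1–B5, B3–B6, B1–B7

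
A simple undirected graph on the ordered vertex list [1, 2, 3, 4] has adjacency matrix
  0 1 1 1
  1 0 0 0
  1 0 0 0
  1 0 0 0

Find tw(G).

A width-1 tree decomposition is:
Bags: B1 = {1, 2}  B2 = {1, 3}  B3 = {1, 4}
Tree: B1–B2, B2–B3
Every bag has size at most 2, so the width is 2 − 1 = 1 and tw(G) ≤ 1. Any graph with an edge has treewidth ≥ 1, and G has the edge 2–1. Combining the bounds, tw(G) = 1.

1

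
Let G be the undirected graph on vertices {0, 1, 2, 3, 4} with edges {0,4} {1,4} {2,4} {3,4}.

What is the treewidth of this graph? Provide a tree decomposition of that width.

Every bag has size at most 2, so the width is 2 − 1 = 1 and tw(G) ≤ 1. G has an edge, so its treewidth is at least 1. Therefore the treewidth is 1.

Treewidth 1.
One optimal decomposition is:
Bags: B1 = {3, 4}  B2 = {2, 4}  B3 = {0, 4}  B4 = {1, 4}
Tree: B1–B2, B2–B3, B3–B4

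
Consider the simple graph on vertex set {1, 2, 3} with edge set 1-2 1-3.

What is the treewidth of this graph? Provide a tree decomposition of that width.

Each bag holds 2 vertices, so the decomposition has width 1, which upper-bounds the treewidth. Since G has at least one edge (e.g. 1–2), it is not an edgeless graph, so tw(G) ≥ 1. The upper and lower bounds meet at 1, so that is the treewidth.

Treewidth 1.
One optimal decomposition is:
Bags: B1 = {1, 2}  B2 = {1, 3}
Tree: B1–B2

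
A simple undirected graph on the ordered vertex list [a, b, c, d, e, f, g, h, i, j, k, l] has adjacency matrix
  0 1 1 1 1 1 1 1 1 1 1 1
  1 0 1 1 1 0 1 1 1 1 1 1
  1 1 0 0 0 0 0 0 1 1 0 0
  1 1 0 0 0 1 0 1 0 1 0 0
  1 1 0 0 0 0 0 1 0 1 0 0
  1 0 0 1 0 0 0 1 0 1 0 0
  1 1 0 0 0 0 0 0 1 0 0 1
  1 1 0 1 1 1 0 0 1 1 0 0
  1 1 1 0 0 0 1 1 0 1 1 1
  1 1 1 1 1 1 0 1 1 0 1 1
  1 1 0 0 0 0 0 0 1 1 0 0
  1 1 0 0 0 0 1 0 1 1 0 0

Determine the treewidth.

A width-4 tree decomposition is:
Bags: B1 = {a, b, d, h, j}  B2 = {a, b, h, i, j}  B3 = {a, b, e, h, j}  B4 = {a, b, i, j, l}  B5 = {a, b, c, i, j}  B6 = {a, b, g, i, l}  B7 = {a, b, i, j, k}  B8 = {a, d, f, h, j}
Tree: B1–B2, B2–B3, B2–B4, B2–B5, B4–B6, B4–B7, B1–B8
Every bag has size at most 5, so the width is 5 − 1 = 4 and tw(G) ≤ 4. On the other hand G contains the 5-clique {a, d, f, h, j}. A clique must lie in a single bag of any decomposition, so no decomposition can have width below 4. Hence tw(G) = 4 exactly.

4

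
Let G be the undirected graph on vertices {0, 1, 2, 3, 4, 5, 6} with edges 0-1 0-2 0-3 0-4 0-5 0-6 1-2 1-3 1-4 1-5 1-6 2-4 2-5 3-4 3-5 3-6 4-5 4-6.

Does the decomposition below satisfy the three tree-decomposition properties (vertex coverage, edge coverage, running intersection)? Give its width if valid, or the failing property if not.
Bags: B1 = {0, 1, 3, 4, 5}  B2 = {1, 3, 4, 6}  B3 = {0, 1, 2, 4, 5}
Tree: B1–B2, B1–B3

No — edge (0,6) lies in no bag.

A tree decomposition must satisfy three properties: every vertex lies in some bag; for every edge, both endpoints lie together in some bag; and for every vertex, the bags containing it form a connected subtree. Here edge (0,6) lies in no bag, so the decomposition is invalid.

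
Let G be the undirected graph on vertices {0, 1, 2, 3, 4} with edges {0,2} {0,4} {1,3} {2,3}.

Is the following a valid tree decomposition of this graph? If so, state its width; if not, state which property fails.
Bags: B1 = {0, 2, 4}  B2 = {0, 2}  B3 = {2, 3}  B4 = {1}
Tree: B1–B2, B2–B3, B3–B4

A tree decomposition must satisfy three properties: every vertex lies in some bag; for every edge, both endpoints lie together in some bag; and for every vertex, the bags containing it form a connected subtree. Here edge (3,1) lies in no bag, so the decomposition is invalid.

No — edge (3,1) lies in no bag.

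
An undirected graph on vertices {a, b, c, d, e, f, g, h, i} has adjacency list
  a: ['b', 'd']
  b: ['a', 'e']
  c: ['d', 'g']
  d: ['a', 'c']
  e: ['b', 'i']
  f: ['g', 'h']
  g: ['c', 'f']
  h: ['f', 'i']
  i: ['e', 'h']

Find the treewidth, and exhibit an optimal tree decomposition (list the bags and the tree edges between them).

Treewidth 2.
One such decomposition:
Bags: B1 = {b, e, i}  B2 = {b, h, i}  B3 = {b, f, h}  B4 = {b, f, g}  B5 = {b, c, g}  B6 = {b, c, d}  B7 = {a, b, d}
Tree: B1–B2, B2–B3, B3–B4, B4–B5, B5–B6, B6–B7

Each bag holds 3 vertices, so the decomposition has width 2, which upper-bounds the treewidth. Since b–e–i–h–f–g–c–d–a–b is a cycle in G, G is not acyclic. Forests are exactly the graphs of treewidth ≤ 1, so tw(G) ≥ 2. The upper and lower bounds meet at 2, so that is the treewidth.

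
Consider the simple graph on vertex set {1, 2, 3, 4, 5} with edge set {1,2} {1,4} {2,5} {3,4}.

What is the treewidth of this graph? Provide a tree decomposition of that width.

The largest bag has 2 vertices, giving width 1; this decomposition certifies tw(G) ≤ 1. Since G has at least one edge (e.g. 4–1), it is not an edgeless graph, so tw(G) ≥ 1. The upper and lower bounds meet at 1, so that is the treewidth.

Treewidth 1.
One optimal decomposition is:
Bags: B1 = {1, 4}  B2 = {1, 2}  B3 = {2, 5}  B4 = {3, 4}
Tree: B1–B2, B2–B3, B1–B4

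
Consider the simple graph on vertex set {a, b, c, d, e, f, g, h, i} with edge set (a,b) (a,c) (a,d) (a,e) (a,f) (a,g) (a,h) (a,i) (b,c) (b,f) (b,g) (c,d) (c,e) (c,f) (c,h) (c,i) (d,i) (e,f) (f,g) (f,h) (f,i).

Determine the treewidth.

A width-3 tree decomposition is:
Bags: B1 = {a, c, f, h}  B2 = {a, c, f, i}  B3 = {a, c, d, i}  B4 = {a, b, c, f}  B5 = {a, c, e, f}  B6 = {a, b, f, g}
Tree: B1–B2, B2–B3, B2–B4, B1–B5, B4–B6
Each bag holds 4 vertices, so the decomposition has width 3, which upper-bounds the treewidth. On the other hand G contains the 4-clique {a, c, d, i}. A clique must lie in a single bag of any decomposition, so no decomposition can have width below 3. Therefore the treewidth is 3.

3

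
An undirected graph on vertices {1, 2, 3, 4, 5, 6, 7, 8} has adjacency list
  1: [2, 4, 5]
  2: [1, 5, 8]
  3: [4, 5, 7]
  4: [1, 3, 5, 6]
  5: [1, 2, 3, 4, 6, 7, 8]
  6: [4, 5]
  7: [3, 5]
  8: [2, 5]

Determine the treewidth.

A width-2 tree decomposition is:
Bags: B1 = {3, 4, 5}  B2 = {3, 5, 7}  B3 = {4, 5, 6}  B4 = {1, 4, 5}  B5 = {1, 2, 5}  B6 = {2, 5, 8}
Tree: B1–B2, B1–B3, B1–B4, B4–B5, B5–B6
Each bag holds 3 vertices, so the decomposition has width 2, which upper-bounds the treewidth. Conversely, {2, 5, 8} is a clique of size 3, and the vertices of any clique must share a bag in every tree decomposition; so some bag has ≥ 3 vertices and tw(G) ≥ 2. Combining the bounds, tw(G) = 2.

2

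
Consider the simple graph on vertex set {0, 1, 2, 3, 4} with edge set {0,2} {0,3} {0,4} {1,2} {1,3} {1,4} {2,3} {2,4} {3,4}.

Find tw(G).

A width-3 tree decomposition is:
Bags: B1 = {1, 2, 3, 4}  B2 = {0, 2, 3, 4}
Tree: B1–B2
The largest bag has 4 vertices, giving width 3; this decomposition certifies tw(G) ≤ 3. Conversely, {0, 2, 3, 4} is a clique of size 4, and the vertices of any clique must share a bag in every tree decomposition; so some bag has ≥ 4 vertices and tw(G) ≥ 3. Combining the bounds, tw(G) = 3.

3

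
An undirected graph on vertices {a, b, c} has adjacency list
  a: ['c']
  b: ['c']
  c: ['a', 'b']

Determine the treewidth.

A width-1 tree decomposition is:
Bags: B1 = {a, c}  B2 = {b, c}
Tree: B1–B2
The largest bag has 2 vertices, giving width 1; this decomposition certifies tw(G) ≤ 1. Any graph with an edge has treewidth ≥ 1, and G has the edge c–a. Hence tw(G) = 1 exactly.

1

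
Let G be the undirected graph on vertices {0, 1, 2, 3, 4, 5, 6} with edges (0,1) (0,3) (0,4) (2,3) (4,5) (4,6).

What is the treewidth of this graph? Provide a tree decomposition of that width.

Treewidth 1.
One such decomposition:
Bags: B1 = {4, 5}  B2 = {0, 4}  B3 = {0, 3}  B4 = {0, 1}  B5 = {4, 6}  B6 = {2, 3}
Tree: B1–B2, B2–B3, B2–B4, B2–B5, B3–B6

The largest bag has 2 vertices, giving width 1; this decomposition certifies tw(G) ≤ 1. Since G has at least one edge (e.g. 5–4), it is not an edgeless graph, so tw(G) ≥ 1. Combining the bounds, tw(G) = 1.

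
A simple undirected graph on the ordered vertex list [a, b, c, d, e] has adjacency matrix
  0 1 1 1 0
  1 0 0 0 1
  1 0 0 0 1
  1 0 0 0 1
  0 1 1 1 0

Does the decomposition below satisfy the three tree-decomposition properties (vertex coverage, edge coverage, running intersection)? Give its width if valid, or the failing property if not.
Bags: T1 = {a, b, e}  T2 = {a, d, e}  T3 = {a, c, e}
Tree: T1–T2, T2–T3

Checking the three conditions: (i) the bags cover all of {a, b, c, d, e}; (ii) for each edge, some bag contains both endpoints; (iii) the bags containing any fixed vertex form a subtree. All hold, so the decomposition is valid with width 3 − 1 = 2.

Yes; width 2.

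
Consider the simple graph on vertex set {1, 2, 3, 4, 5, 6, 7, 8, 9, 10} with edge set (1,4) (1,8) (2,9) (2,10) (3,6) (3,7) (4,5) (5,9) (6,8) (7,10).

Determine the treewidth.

2

A width-2 tree decomposition is:
Bags: B1 = {2, 5, 9}  B2 = {2, 5, 10}  B3 = {5, 7, 10}  B4 = {3, 5, 7}  B5 = {3, 5, 6}  B6 = {5, 6, 8}  B7 = {1, 5, 8}  B8 = {1, 4, 5}
Tree: B1–B2, B2–B3, B3–B4, B4–B5, B5–B6, B6–B7, B7–B8
Each bag holds 3 vertices, so the decomposition has width 2, which upper-bounds the treewidth. For the lower bound, G contains the cycle 5–9–2–10–7–3–6–8–1–4–5, so G is not a forest; only forests have treewidth ≤ 1, hence tw(G) ≥ 2. The upper and lower bounds meet at 2, so that is the treewidth.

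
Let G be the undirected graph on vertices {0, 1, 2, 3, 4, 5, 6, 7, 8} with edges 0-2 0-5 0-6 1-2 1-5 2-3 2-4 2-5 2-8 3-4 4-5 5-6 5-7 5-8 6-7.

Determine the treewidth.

2

A width-2 tree decomposition is:
Bags: B1 = {2, 4, 5}  B2 = {0, 2, 5}  B3 = {0, 5, 6}  B4 = {2, 5, 8}  B5 = {5, 6, 7}  B6 = {2, 3, 4}  B7 = {1, 2, 5}
Tree: B1–B2, B2–B3, B2–B4, B3–B5, B1–B6, B2–B7
The largest bag has 3 vertices, giving width 2; this decomposition certifies tw(G) ≤ 2. For the lower bound, the 3 vertices {2, 3, 4} are pairwise adjacent, and any tree decomposition puts a clique entirely inside one bag — forcing width ≥ 2. The upper and lower bounds meet at 2, so that is the treewidth.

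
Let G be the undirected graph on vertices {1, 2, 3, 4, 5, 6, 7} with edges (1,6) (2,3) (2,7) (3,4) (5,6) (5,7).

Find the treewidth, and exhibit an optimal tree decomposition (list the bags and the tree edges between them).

Treewidth 1.
Bags: B1 = {1, 6}  B2 = {5, 6}  B3 = {5, 7}  B4 = {2, 7}  B5 = {2, 3}  B6 = {3, 4}
Tree: B1–B2, B2–B3, B3–B4, B4–B5, B5–B6

Every bag has size at most 2, so the width is 2 − 1 = 1 and tw(G) ≤ 1. Any graph with an edge has treewidth ≥ 1, and G has the edge 1–6. Combining the bounds, tw(G) = 1.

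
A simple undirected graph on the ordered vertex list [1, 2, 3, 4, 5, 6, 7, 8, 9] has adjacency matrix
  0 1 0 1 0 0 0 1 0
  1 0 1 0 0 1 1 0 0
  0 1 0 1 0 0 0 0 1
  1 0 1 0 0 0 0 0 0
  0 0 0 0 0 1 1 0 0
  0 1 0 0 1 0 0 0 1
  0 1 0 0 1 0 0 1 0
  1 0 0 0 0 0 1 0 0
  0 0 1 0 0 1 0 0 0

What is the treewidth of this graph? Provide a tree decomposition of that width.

Each bag holds 4 vertices, so the decomposition has width 3, which upper-bounds the treewidth. For the lower bound: the 4 vertex sets {5,7,8}, {6}, {2}, {1,3,4,9} are disjoint, each induces a connected subgraph, and every pair is joined by at least one edge of G. Contracting each set to a single vertex therefore yields K_{4} as a minor, and since treewidth is minor-monotone, tw(G) ≥ tw(K_{4}) = 3. Hence tw(G) = 3 exactly.

Treewidth 3.
Bags: B1 = {5, 6, 7, 8}  B2 = {2, 6, 7, 8}  B3 = {1, 2, 6, 8}  B4 = {1, 2, 6, 9}  B5 = {1, 2, 3, 9}  B6 = {1, 3, 4, 9}
Tree: B1–B2, B2–B3, B3–B4, B4–B5, B5–B6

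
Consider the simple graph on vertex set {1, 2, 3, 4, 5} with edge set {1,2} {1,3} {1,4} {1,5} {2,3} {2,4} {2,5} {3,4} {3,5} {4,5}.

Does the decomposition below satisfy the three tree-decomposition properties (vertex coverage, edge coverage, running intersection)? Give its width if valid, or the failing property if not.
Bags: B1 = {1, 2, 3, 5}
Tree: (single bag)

A tree decomposition must satisfy three properties: every vertex lies in some bag; for every edge, both endpoints lie together in some bag; and for every vertex, the bags containing it form a connected subtree. Here vertex 4 appears in no bag, so the decomposition is invalid.

No — vertex 4 appears in no bag.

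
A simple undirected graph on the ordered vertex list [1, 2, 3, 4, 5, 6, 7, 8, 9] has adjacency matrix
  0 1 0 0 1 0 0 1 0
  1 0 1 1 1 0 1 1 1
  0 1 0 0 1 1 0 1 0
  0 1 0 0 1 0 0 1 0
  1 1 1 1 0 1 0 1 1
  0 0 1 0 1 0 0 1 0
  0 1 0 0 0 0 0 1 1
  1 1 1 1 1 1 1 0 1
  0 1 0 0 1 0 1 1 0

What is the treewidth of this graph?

A width-3 tree decomposition is:
Bags: B1 = {2, 3, 5, 8}  B2 = {2, 5, 8, 9}  B3 = {2, 4, 5, 8}  B4 = {2, 7, 8, 9}  B5 = {1, 2, 5, 8}  B6 = {3, 5, 6, 8}
Tree: B1–B2, B1–B3, B2–B4, B1–B5, B1–B6
The largest bag has 4 vertices, giving width 3; this decomposition certifies tw(G) ≤ 3. On the other hand G contains the 4-clique {1, 2, 5, 8}. A clique must lie in a single bag of any decomposition, so no decomposition can have width below 3. Hence tw(G) = 3 exactly.

3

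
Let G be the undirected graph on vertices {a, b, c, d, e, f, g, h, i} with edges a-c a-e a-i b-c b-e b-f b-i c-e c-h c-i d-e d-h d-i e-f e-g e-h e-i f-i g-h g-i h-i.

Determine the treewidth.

3

A width-3 tree decomposition is:
Bags: B1 = {b, c, e, i}  B2 = {a, c, e, i}  B3 = {c, e, h, i}  B4 = {d, e, h, i}  B5 = {e, g, h, i}  B6 = {b, e, f, i}
Tree: B1–B2, B1–B3, B3–B4, B3–B5, B1–B6
Every bag has size at most 4, so the width is 4 − 1 = 3 and tw(G) ≤ 3. Conversely, {a, c, e, i} is a clique of size 4, and the vertices of any clique must share a bag in every tree decomposition; so some bag has ≥ 4 vertices and tw(G) ≥ 3. Combining the bounds, tw(G) = 3.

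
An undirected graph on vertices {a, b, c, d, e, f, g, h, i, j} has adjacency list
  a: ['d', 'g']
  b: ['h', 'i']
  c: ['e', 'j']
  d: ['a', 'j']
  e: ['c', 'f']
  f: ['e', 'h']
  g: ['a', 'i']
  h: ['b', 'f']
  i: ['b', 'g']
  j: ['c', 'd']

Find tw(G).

A width-2 tree decomposition is:
Bags: B1 = {b, f, h}  B2 = {b, e, f}  B3 = {b, c, e}  B4 = {b, c, j}  B5 = {b, d, j}  B6 = {a, b, d}  B7 = {a, b, g}  B8 = {b, g, i}
Tree: B1–B2, B2–B3, B3–B4, B4–B5, B5–B6, B6–B7, B7–B8
Each bag holds 3 vertices, so the decomposition has width 2, which upper-bounds the treewidth. For the lower bound, G contains the cycle b–h–f–e–c–j–d–a–g–i–b, so G is not a forest; only forests have treewidth ≤ 1, hence tw(G) ≥ 2. Combining the bounds, tw(G) = 2.

2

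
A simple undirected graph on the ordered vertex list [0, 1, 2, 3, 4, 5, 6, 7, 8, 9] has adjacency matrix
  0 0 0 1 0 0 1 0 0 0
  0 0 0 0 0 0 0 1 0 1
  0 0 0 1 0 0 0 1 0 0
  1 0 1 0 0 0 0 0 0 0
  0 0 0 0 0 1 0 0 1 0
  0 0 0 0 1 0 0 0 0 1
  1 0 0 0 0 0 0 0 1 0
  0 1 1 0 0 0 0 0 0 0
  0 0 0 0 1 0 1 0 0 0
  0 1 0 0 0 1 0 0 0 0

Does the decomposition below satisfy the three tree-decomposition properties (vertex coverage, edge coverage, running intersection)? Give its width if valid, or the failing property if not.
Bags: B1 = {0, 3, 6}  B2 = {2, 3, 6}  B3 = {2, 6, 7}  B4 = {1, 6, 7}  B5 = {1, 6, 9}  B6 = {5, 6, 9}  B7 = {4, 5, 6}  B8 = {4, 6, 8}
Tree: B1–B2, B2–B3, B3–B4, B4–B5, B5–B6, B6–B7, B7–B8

Yes; width 2.

Every vertex of G appears in some bag (union = {0, 1, 2, 3, 4, 5, 6, 7, 8, 9}); every edge is covered by a bag; and for each vertex v the set of bags containing v is connected in the bag tree. The decomposition is therefore valid. The largest bag has 3 vertices, so the width is 2.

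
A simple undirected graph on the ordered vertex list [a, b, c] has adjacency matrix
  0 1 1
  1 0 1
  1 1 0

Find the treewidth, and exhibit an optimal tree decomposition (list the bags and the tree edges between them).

A single bag containing all 3 vertices is trivially a valid decomposition of width 2. On the other hand G contains the 3-clique {a, b, c}. A clique must lie in a single bag of any decomposition, so no decomposition can have width below 2. Combining the bounds, tw(G) = 2.

Treewidth 2.
Bags: B1 = {a, b, c}
Tree: (single bag)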